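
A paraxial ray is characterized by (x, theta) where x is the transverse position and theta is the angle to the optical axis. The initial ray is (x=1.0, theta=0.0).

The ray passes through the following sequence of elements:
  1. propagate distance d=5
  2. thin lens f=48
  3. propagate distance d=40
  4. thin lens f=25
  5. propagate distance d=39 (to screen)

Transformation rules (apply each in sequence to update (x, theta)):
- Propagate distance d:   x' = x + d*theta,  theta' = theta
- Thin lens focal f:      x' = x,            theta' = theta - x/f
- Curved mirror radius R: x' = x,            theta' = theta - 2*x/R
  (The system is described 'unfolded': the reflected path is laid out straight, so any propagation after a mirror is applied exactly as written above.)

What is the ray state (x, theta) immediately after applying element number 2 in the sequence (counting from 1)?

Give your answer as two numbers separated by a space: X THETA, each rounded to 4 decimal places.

Initial: x=1.0000 theta=0.0000
After 1 (propagate distance d=5): x=1.0000 theta=0.0000
After 2 (thin lens f=48): x=1.0000 theta=-1/48 (≈-0.0208)
Rounded to 4 decimal places: x = 1.0000, theta = -0.0208

Answer: 1.0000 -0.0208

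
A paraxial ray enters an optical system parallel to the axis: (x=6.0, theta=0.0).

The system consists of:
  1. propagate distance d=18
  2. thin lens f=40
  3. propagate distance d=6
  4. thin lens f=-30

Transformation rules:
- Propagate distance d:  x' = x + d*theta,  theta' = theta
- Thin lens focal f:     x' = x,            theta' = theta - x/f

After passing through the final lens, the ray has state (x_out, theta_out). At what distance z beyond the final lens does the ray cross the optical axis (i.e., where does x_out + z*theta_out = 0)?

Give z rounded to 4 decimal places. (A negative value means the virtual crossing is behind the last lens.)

Answer: -255.0000

Derivation:
Initial: x=6.0000 theta=0.0000
After 1 (propagate distance d=18): x=6.0000 theta=0.0000
After 2 (thin lens f=40): x=6.0000 theta=-0.1500
After 3 (propagate distance d=6): x=5.1000 theta=-0.1500
After 4 (thin lens f=-30): x=5.1000 theta=0.0200
z_focus = -x_out/theta_out = -(5.1000)/(0.0200) = -255.0000
Rounded to 4 decimal places: z = -255.0000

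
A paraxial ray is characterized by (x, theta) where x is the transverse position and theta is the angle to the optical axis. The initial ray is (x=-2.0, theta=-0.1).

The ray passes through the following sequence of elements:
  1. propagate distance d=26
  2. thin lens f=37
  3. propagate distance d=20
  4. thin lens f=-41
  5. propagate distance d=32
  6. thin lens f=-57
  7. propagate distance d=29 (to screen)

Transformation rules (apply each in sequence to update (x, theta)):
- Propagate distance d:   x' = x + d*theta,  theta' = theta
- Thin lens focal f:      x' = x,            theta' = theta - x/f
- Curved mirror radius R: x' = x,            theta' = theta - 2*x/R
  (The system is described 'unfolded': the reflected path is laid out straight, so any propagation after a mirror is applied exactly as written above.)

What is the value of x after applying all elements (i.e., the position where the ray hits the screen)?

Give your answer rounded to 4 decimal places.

Initial: x=-2.0000 theta=-0.1000
After 1 (propagate distance d=26): x=-4.6000 theta=-0.1000
After 2 (thin lens f=37): x=-4.6000 theta=9/370 (≈0.0243)
After 3 (propagate distance d=20): x=-761/185 (≈-4.1135) theta=9/370 (≈0.0243)
After 4 (thin lens f=-41): x=-761/185 (≈-4.1135) theta=-1153/15170 (≈-0.0760)
After 5 (propagate distance d=32): x=-49649/7585 (≈-6.5457) theta=-1153/15170 (≈-0.0760)
After 6 (thin lens f=-57): x=-49649/7585 (≈-6.5457) theta=-165019/864690 (≈-0.1908)
After 7 (propagate distance d=29 (to screen)): x=-10445537/864690 (≈-12.0801) theta=-165019/864690 (≈-0.1908)
Rounded to 4 decimal places: x = -12.0801

Answer: -12.0801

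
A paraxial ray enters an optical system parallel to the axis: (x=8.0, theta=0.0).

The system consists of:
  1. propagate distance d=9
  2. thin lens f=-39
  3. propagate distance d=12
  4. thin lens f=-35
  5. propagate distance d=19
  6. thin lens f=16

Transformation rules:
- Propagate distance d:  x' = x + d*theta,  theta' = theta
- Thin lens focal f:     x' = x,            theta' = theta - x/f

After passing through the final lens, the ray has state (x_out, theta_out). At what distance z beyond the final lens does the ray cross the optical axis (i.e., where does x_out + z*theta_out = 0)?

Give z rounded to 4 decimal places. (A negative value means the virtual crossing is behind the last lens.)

Initial: x=8.0000 theta=0.0000
After 1 (propagate distance d=9): x=8.0000 theta=0.0000
After 2 (thin lens f=-39): x=8.0000 theta=8/39 (≈0.2051)
After 3 (propagate distance d=12): x=136/13 (≈10.4615) theta=8/39 (≈0.2051)
After 4 (thin lens f=-35): x=136/13 (≈10.4615) theta=688/1365 (≈0.5040)
After 5 (propagate distance d=19): x=2104/105 (≈20.0381) theta=688/1365 (≈0.5040)
After 6 (thin lens f=16): x=2104/105 (≈20.0381) theta=-681/910 (≈-0.7484)
z_focus = -x_out/theta_out = -(2104/105)/(-681/910) = 54704/2043 ≈ 26.7763
Rounded to 4 decimal places: z = 26.7763

Answer: 26.7763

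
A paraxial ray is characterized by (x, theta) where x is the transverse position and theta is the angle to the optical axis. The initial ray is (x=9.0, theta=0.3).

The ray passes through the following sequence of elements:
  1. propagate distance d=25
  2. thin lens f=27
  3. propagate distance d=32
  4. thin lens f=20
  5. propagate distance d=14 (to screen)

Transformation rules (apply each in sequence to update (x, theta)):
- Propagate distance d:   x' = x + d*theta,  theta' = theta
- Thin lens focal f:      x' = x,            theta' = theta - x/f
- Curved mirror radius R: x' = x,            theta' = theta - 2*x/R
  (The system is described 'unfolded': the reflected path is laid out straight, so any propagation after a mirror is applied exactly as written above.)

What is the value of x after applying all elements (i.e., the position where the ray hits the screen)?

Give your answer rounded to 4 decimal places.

Initial: x=9.0000 theta=0.3000
After 1 (propagate distance d=25): x=16.5000 theta=0.3000
After 2 (thin lens f=27): x=16.5000 theta=-14/45 (≈-0.3111)
After 3 (propagate distance d=32): x=589/90 (≈6.5444) theta=-14/45 (≈-0.3111)
After 4 (thin lens f=20): x=589/90 (≈6.5444) theta=-383/600 (≈-0.6383)
After 5 (propagate distance d=14 (to screen)): x=-2153/900 (≈-2.3922) theta=-383/600 (≈-0.6383)
Rounded to 4 decimal places: x = -2.3922

Answer: -2.3922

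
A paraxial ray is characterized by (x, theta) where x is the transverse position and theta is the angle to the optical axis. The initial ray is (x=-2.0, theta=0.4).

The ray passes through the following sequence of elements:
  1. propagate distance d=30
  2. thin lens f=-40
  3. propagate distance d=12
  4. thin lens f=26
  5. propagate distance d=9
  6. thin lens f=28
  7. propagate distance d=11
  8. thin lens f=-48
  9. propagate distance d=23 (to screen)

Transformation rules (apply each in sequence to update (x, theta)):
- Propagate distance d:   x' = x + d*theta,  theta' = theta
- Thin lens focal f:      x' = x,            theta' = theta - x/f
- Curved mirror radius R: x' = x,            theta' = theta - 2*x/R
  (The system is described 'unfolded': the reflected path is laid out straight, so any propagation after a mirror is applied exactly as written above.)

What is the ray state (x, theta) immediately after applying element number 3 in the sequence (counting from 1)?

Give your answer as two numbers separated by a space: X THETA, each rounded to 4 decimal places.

Answer: 17.8000 0.6500

Derivation:
Initial: x=-2.0000 theta=0.4000
After 1 (propagate distance d=30): x=10.0000 theta=0.4000
After 2 (thin lens f=-40): x=10.0000 theta=0.6500
After 3 (propagate distance d=12): x=17.8000 theta=0.6500
Rounded to 4 decimal places: x = 17.8000, theta = 0.6500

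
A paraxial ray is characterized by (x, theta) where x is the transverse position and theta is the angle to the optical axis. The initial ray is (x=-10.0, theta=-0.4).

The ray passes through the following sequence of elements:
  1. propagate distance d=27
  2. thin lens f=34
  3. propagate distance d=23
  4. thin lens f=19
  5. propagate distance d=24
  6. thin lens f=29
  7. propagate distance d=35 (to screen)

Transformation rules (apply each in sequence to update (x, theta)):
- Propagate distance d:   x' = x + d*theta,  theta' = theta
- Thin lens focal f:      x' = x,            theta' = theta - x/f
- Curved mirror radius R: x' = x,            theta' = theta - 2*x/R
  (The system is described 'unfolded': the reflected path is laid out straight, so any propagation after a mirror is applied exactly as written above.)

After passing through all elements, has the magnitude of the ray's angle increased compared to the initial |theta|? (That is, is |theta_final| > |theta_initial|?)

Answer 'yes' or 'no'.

Initial: x=-10.0000 theta=-0.4000
After 1 (propagate distance d=27): x=-20.8000 theta=-0.4000
After 2 (thin lens f=34): x=-20.8000 theta=18/85 (≈0.2118)
After 3 (propagate distance d=23): x=-1354/85 (≈-15.9294) theta=18/85 (≈0.2118)
After 4 (thin lens f=19): x=-1354/85 (≈-15.9294) theta=1696/1615 (≈1.0502)
After 5 (propagate distance d=24): x=14978/1615 (≈9.2743) theta=1696/1615 (≈1.0502)
After 6 (thin lens f=29): x=14978/1615 (≈9.2743) theta=34206/46835 (≈0.7304)
After 7 (propagate distance d=35 (to screen)): x=1631572/46835 (≈34.8366) theta=34206/46835 (≈0.7304)
|theta_initial|=0.4000 |theta_final|=34206/46835 (≈0.7304) -> increased

Answer: yes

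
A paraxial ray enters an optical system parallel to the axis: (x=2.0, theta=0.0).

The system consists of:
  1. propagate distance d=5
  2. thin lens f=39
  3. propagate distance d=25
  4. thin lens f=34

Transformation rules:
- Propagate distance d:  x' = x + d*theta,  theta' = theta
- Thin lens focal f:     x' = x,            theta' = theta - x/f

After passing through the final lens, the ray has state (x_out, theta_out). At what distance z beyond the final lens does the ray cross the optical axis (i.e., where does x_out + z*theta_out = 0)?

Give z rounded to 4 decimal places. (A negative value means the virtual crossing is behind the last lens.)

Initial: x=2.0000 theta=0.0000
After 1 (propagate distance d=5): x=2.0000 theta=0.0000
After 2 (thin lens f=39): x=2.0000 theta=-2/39 (≈-0.0513)
After 3 (propagate distance d=25): x=28/39 (≈0.7179) theta=-2/39 (≈-0.0513)
After 4 (thin lens f=34): x=28/39 (≈0.7179) theta=-16/221 (≈-0.0724)
z_focus = -x_out/theta_out = -(28/39)/(-16/221) = 119/12 ≈ 9.9167
Rounded to 4 decimal places: z = 9.9167

Answer: 9.9167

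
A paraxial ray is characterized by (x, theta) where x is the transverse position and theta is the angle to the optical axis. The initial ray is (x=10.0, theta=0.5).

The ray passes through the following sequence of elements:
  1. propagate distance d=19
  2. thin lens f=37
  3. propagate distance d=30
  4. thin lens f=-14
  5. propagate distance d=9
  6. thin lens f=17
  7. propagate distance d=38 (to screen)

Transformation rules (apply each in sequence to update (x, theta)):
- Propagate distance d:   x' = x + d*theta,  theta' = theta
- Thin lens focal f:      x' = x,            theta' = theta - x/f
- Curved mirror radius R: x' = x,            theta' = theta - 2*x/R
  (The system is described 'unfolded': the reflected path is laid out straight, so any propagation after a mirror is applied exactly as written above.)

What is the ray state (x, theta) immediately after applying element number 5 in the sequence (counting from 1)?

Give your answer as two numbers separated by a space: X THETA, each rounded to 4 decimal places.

Answer: 30.4604 1.3079

Derivation:
Initial: x=10.0000 theta=0.5000
After 1 (propagate distance d=19): x=19.5000 theta=0.5000
After 2 (thin lens f=37): x=19.5000 theta=-1/37 (≈-0.0270)
After 3 (propagate distance d=30): x=1383/74 (≈18.6892) theta=-1/37 (≈-0.0270)
After 4 (thin lens f=-14): x=1383/74 (≈18.6892) theta=1355/1036 (≈1.3079)
After 5 (propagate distance d=9): x=31557/1036 (≈30.4604) theta=1355/1036 (≈1.3079)
Rounded to 4 decimal places: x = 30.4604, theta = 1.3079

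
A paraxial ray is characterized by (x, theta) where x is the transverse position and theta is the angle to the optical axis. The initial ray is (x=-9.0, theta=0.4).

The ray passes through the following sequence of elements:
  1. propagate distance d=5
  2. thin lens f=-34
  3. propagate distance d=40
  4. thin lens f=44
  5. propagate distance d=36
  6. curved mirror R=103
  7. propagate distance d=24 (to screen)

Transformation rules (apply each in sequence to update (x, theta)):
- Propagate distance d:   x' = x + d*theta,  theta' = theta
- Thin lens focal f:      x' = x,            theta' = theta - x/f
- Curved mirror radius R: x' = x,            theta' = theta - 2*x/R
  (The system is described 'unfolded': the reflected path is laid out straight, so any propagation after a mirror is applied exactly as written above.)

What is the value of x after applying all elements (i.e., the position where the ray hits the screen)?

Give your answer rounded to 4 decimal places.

Initial: x=-9.0000 theta=0.4000
After 1 (propagate distance d=5): x=-7.0000 theta=0.4000
After 2 (thin lens f=-34): x=-7.0000 theta=33/170 (≈0.1941)
After 3 (propagate distance d=40): x=13/17 (≈0.7647) theta=33/170 (≈0.1941)
After 4 (thin lens f=44): x=13/17 (≈0.7647) theta=661/3740 (≈0.1767)
After 5 (propagate distance d=36): x=392/55 (≈7.1273) theta=661/3740 (≈0.1767)
After 6 (curved mirror R=103): x=392/55 (≈7.1273) theta=14771/385220 (≈0.0383)
After 7 (propagate distance d=24 (to screen)): x=775018/96305 (≈8.0475) theta=14771/385220 (≈0.0383)
Rounded to 4 decimal places: x = 8.0475

Answer: 8.0475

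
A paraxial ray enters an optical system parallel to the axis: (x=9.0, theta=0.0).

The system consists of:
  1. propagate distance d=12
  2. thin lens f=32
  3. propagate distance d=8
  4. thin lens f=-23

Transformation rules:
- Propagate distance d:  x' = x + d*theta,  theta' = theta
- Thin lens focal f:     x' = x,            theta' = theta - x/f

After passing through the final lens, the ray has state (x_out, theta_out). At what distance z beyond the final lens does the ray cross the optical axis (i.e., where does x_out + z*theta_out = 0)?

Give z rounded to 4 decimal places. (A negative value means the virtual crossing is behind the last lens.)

Initial: x=9.0000 theta=0.0000
After 1 (propagate distance d=12): x=9.0000 theta=0.0000
After 2 (thin lens f=32): x=9.0000 theta=-9/32 (≈-0.2813)
After 3 (propagate distance d=8): x=6.7500 theta=-9/32 (≈-0.2813)
After 4 (thin lens f=-23): x=6.7500 theta=9/736 (≈0.0122)
z_focus = -x_out/theta_out = -(6.7500)/(9/736) = -552.0000
Rounded to 4 decimal places: z = -552.0000

Answer: -552.0000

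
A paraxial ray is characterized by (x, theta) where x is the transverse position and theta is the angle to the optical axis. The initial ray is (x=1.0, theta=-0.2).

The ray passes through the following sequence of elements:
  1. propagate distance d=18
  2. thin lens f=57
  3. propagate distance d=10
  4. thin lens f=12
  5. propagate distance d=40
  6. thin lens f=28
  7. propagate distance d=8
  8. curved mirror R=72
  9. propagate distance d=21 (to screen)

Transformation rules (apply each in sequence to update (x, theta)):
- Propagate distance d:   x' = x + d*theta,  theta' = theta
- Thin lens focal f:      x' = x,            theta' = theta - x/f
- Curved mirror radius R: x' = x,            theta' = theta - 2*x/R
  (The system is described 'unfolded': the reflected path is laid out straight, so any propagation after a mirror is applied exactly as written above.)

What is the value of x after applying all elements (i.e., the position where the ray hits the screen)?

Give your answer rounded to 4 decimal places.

Initial: x=1.0000 theta=-0.2000
After 1 (propagate distance d=18): x=-2.6000 theta=-0.2000
After 2 (thin lens f=57): x=-2.6000 theta=-44/285 (≈-0.1544)
After 3 (propagate distance d=10): x=-1181/285 (≈-4.1439) theta=-44/285 (≈-0.1544)
After 4 (thin lens f=12): x=-1181/285 (≈-4.1439) theta=653/3420 (≈0.1909)
After 5 (propagate distance d=40): x=2987/855 (≈3.4936) theta=653/3420 (≈0.1909)
After 6 (thin lens f=28): x=2987/855 (≈3.4936) theta=44/665 (≈0.0662)
After 7 (propagate distance d=8): x=24077/5985 (≈4.0229) theta=44/665 (≈0.0662)
After 8 (curved mirror R=72): x=24077/5985 (≈4.0229) theta=-1403/30780 (≈-0.0456)
After 9 (propagate distance d=21 (to screen)): x=220177/71820 (≈3.0657) theta=-1403/30780 (≈-0.0456)
Rounded to 4 decimal places: x = 3.0657

Answer: 3.0657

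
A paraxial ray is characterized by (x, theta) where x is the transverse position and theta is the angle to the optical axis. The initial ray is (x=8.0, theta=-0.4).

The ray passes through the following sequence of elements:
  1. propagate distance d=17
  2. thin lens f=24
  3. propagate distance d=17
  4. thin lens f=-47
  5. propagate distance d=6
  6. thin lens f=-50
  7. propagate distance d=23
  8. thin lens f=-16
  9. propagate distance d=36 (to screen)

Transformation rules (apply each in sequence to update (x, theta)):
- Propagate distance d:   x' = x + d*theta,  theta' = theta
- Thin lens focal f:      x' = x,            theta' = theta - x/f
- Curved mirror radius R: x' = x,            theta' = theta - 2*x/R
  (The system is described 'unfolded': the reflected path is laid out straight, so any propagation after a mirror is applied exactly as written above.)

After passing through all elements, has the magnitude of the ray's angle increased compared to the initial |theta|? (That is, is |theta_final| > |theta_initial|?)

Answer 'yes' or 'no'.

Initial: x=8.0000 theta=-0.4000
After 1 (propagate distance d=17): x=1.2000 theta=-0.4000
After 2 (thin lens f=24): x=1.2000 theta=-0.4500
After 3 (propagate distance d=17): x=-6.4500 theta=-0.4500
After 4 (thin lens f=-47): x=-6.4500 theta=-138/235 (≈-0.5872)
After 5 (propagate distance d=6): x=-1875/188 (≈-9.9734) theta=-138/235 (≈-0.5872)
After 6 (thin lens f=-50): x=-1875/188 (≈-9.9734) theta=-1479/1880 (≈-0.7867)
After 7 (propagate distance d=23): x=-52767/1880 (≈-28.0676) theta=-1479/1880 (≈-0.7867)
After 8 (thin lens f=-16): x=-52767/1880 (≈-28.0676) theta=-76431/30080 (≈-2.5409)
After 9 (propagate distance d=36 (to screen)): x=-898947/7520 (≈-119.5408) theta=-76431/30080 (≈-2.5409)
|theta_initial|=0.4000 |theta_final|=76431/30080 (≈2.5409) -> increased

Answer: yes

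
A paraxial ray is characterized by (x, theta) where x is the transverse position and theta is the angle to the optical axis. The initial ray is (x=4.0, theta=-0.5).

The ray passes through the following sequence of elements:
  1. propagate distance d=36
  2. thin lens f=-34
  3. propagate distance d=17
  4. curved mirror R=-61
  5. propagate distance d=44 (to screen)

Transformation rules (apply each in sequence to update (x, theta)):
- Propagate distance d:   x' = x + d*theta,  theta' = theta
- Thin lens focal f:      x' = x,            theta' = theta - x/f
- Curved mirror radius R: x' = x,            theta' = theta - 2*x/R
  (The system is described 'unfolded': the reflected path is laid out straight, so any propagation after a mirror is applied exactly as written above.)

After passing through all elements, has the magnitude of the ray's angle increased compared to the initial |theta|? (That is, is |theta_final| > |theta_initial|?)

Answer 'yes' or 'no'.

Initial: x=4.0000 theta=-0.5000
After 1 (propagate distance d=36): x=-14.0000 theta=-0.5000
After 2 (thin lens f=-34): x=-14.0000 theta=-31/34 (≈-0.9118)
After 3 (propagate distance d=17): x=-29.5000 theta=-31/34 (≈-0.9118)
After 4 (curved mirror R=-61): x=-29.5000 theta=-3897/2074 (≈-1.8790)
After 5 (propagate distance d=44 (to screen)): x=-232651/2074 (≈-112.1750) theta=-3897/2074 (≈-1.8790)
|theta_initial|=0.5000 |theta_final|=3897/2074 (≈1.8790) -> increased

Answer: yes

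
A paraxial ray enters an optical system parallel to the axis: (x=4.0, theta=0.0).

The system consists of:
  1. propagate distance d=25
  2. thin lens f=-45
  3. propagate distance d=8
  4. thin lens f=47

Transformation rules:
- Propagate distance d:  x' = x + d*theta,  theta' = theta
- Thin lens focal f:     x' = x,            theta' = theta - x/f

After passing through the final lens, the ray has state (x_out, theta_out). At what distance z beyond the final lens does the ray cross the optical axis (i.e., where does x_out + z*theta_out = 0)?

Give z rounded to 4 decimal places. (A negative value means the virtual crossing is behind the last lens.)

Answer: 415.1667

Derivation:
Initial: x=4.0000 theta=0.0000
After 1 (propagate distance d=25): x=4.0000 theta=0.0000
After 2 (thin lens f=-45): x=4.0000 theta=4/45 (≈0.0889)
After 3 (propagate distance d=8): x=212/45 (≈4.7111) theta=4/45 (≈0.0889)
After 4 (thin lens f=47): x=212/45 (≈4.7111) theta=-8/705 (≈-0.0113)
z_focus = -x_out/theta_out = -(212/45)/(-8/705) = 2491/6 ≈ 415.1667
Rounded to 4 decimal places: z = 415.1667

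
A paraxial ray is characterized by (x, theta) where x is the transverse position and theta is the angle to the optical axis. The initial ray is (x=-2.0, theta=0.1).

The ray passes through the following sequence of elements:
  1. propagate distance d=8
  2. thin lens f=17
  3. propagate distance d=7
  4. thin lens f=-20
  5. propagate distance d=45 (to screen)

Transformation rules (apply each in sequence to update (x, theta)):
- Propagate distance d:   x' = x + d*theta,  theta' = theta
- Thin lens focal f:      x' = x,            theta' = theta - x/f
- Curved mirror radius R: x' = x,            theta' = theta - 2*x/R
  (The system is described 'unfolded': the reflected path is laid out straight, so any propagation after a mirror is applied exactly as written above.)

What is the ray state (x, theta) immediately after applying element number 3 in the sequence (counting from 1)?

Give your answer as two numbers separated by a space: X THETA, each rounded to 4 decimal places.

Initial: x=-2.0000 theta=0.1000
After 1 (propagate distance d=8): x=-1.2000 theta=0.1000
After 2 (thin lens f=17): x=-1.2000 theta=29/170 (≈0.1706)
After 3 (propagate distance d=7): x=-1/170 (≈-0.0059) theta=29/170 (≈0.1706)
Rounded to 4 decimal places: x = -0.0059, theta = 0.1706

Answer: -0.0059 0.1706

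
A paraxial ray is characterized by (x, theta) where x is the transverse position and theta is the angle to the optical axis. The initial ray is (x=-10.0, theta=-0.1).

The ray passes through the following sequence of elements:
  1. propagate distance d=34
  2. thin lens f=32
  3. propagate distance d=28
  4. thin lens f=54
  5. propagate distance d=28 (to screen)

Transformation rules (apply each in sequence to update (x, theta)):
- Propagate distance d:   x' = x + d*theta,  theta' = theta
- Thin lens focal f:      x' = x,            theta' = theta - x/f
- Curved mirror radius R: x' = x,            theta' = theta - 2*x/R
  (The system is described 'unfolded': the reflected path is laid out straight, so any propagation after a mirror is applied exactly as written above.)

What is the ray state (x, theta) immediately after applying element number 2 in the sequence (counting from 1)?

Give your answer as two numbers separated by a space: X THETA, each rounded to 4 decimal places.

Answer: -13.4000 0.3188

Derivation:
Initial: x=-10.0000 theta=-0.1000
After 1 (propagate distance d=34): x=-13.4000 theta=-0.1000
After 2 (thin lens f=32): x=-13.4000 theta=51/160 (≈0.3188)
Rounded to 4 decimal places: x = -13.4000, theta = 0.3188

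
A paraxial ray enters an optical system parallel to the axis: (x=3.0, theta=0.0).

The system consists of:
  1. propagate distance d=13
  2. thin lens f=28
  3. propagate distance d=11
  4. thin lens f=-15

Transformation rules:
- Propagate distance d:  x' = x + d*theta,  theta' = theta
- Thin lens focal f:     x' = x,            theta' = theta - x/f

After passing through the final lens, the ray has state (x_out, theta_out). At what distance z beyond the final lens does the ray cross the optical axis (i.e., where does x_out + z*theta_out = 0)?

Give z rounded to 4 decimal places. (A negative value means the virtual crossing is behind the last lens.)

Answer: -127.5000

Derivation:
Initial: x=3.0000 theta=0.0000
After 1 (propagate distance d=13): x=3.0000 theta=0.0000
After 2 (thin lens f=28): x=3.0000 theta=-3/28 (≈-0.1071)
After 3 (propagate distance d=11): x=51/28 (≈1.8214) theta=-3/28 (≈-0.1071)
After 4 (thin lens f=-15): x=51/28 (≈1.8214) theta=1/70 (≈0.0143)
z_focus = -x_out/theta_out = -(51/28)/(1/70) = -127.5000
Rounded to 4 decimal places: z = -127.5000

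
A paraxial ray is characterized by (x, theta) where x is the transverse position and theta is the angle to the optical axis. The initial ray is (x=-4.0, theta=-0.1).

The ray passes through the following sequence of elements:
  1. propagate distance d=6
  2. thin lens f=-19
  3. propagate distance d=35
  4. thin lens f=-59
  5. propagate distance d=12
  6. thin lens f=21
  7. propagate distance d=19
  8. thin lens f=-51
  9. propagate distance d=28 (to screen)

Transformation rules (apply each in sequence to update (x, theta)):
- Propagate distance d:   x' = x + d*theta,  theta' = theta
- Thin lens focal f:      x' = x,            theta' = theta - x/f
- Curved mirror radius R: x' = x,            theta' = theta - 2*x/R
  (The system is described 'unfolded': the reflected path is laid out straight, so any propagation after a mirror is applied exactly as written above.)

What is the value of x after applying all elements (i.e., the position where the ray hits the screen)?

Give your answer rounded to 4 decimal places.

Answer: -7.2621

Derivation:
Initial: x=-4.0000 theta=-0.1000
After 1 (propagate distance d=6): x=-4.6000 theta=-0.1000
After 2 (thin lens f=-19): x=-4.6000 theta=-13/38 (≈-0.3421)
After 3 (propagate distance d=35): x=-3149/190 (≈-16.5737) theta=-13/38 (≈-0.3421)
After 4 (thin lens f=-59): x=-3149/190 (≈-16.5737) theta=-3492/5605 (≈-0.6230)
After 5 (propagate distance d=12): x=-269599/11210 (≈-24.0499) theta=-3492/5605 (≈-0.6230)
After 6 (thin lens f=21): x=-269599/11210 (≈-24.0499) theta=24587/47082 (≈0.5222)
After 7 (propagate distance d=19): x=-1662907/117705 (≈-14.1278) theta=24587/47082 (≈0.5222)
After 8 (thin lens f=-51): x=-1662907/117705 (≈-14.1278) theta=420553/1715130 (≈0.2452)
After 9 (propagate distance d=28 (to screen)): x=-43594063/6002955 (≈-7.2621) theta=420553/1715130 (≈0.2452)
Rounded to 4 decimal places: x = -7.2621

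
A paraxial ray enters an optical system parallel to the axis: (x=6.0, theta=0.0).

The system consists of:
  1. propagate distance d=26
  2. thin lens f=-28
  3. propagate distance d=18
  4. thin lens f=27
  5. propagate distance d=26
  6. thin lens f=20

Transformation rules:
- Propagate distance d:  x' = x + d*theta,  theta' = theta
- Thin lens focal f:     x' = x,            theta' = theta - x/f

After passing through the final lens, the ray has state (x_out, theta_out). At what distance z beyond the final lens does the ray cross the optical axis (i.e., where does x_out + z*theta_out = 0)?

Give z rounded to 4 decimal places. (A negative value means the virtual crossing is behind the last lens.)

Initial: x=6.0000 theta=0.0000
After 1 (propagate distance d=26): x=6.0000 theta=0.0000
After 2 (thin lens f=-28): x=6.0000 theta=3/14 (≈0.2143)
After 3 (propagate distance d=18): x=69/7 (≈9.8571) theta=3/14 (≈0.2143)
After 4 (thin lens f=27): x=69/7 (≈9.8571) theta=-19/126 (≈-0.1508)
After 5 (propagate distance d=26): x=374/63 (≈5.9365) theta=-19/126 (≈-0.1508)
After 6 (thin lens f=20): x=374/63 (≈5.9365) theta=-47/105 (≈-0.4476)
z_focus = -x_out/theta_out = -(374/63)/(-47/105) = 1870/141 ≈ 13.2624
Rounded to 4 decimal places: z = 13.2624

Answer: 13.2624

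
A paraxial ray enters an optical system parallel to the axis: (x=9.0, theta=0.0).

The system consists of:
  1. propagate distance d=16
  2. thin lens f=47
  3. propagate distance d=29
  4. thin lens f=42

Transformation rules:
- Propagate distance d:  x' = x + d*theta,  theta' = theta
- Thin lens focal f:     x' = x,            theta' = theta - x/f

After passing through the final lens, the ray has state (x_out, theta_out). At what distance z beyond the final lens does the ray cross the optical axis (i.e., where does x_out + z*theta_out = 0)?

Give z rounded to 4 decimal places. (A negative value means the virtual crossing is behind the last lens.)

Answer: 12.6000

Derivation:
Initial: x=9.0000 theta=0.0000
After 1 (propagate distance d=16): x=9.0000 theta=0.0000
After 2 (thin lens f=47): x=9.0000 theta=-9/47 (≈-0.1915)
After 3 (propagate distance d=29): x=162/47 (≈3.4468) theta=-9/47 (≈-0.1915)
After 4 (thin lens f=42): x=162/47 (≈3.4468) theta=-90/329 (≈-0.2736)
z_focus = -x_out/theta_out = -(162/47)/(-90/329) = 12.6000
Rounded to 4 decimal places: z = 12.6000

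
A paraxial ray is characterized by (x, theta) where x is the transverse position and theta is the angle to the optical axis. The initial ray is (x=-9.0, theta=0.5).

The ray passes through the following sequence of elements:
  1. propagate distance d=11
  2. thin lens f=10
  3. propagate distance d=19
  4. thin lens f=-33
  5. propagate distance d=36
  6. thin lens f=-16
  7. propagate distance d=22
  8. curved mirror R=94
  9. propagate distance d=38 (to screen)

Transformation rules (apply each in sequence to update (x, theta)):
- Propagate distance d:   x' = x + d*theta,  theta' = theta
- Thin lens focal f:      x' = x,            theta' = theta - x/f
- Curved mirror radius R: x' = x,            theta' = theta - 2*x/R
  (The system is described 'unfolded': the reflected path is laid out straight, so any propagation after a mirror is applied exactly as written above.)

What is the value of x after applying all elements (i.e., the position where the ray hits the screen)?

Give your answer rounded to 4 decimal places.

Answer: 213.5018

Derivation:
Initial: x=-9.0000 theta=0.5000
After 1 (propagate distance d=11): x=-3.5000 theta=0.5000
After 2 (thin lens f=10): x=-3.5000 theta=0.8500
After 3 (propagate distance d=19): x=12.6500 theta=0.8500
After 4 (thin lens f=-33): x=12.6500 theta=37/30 (≈1.2333)
After 5 (propagate distance d=36): x=57.0500 theta=37/30 (≈1.2333)
After 6 (thin lens f=-16): x=57.0500 theta=4607/960 (≈4.7990)
After 7 (propagate distance d=22): x=78061/480 (≈162.6271) theta=4607/960 (≈4.7990)
After 8 (curved mirror R=94): x=78061/480 (≈162.6271) theta=60407/45120 (≈1.3388)
After 9 (propagate distance d=38 (to screen)): x=120415/564 (≈213.5018) theta=60407/45120 (≈1.3388)
Rounded to 4 decimal places: x = 213.5018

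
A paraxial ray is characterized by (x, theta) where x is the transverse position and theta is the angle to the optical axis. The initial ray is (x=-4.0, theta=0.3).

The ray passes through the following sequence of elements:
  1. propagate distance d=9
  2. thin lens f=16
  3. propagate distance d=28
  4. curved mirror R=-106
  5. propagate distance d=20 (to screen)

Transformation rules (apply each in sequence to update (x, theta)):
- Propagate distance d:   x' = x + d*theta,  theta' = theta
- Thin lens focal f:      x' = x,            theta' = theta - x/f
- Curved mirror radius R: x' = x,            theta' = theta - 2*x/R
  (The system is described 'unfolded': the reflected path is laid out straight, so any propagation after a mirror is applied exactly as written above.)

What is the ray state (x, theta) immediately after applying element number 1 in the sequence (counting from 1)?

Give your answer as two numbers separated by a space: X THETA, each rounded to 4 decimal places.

Answer: -1.3000 0.3000

Derivation:
Initial: x=-4.0000 theta=0.3000
After 1 (propagate distance d=9): x=-1.3000 theta=0.3000
Rounded to 4 decimal places: x = -1.3000, theta = 0.3000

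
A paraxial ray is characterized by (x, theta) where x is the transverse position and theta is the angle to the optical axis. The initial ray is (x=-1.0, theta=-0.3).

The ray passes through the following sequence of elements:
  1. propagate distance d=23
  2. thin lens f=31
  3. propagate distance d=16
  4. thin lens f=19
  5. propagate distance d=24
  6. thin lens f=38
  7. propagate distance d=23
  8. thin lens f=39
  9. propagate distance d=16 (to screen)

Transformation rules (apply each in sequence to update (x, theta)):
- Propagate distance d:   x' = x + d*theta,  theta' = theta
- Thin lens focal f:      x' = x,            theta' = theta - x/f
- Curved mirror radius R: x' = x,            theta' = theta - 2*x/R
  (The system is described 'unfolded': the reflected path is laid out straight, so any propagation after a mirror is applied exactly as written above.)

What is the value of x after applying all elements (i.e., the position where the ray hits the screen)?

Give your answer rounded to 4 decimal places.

Answer: 11.8585

Derivation:
Initial: x=-1.0000 theta=-0.3000
After 1 (propagate distance d=23): x=-7.9000 theta=-0.3000
After 2 (thin lens f=31): x=-7.9000 theta=-7/155 (≈-0.0452)
After 3 (propagate distance d=16): x=-2673/310 (≈-8.6226) theta=-7/155 (≈-0.0452)
After 4 (thin lens f=19): x=-2673/310 (≈-8.6226) theta=2407/5890 (≈0.4087)
After 5 (propagate distance d=24): x=6981/5890 (≈1.1852) theta=2407/5890 (≈0.4087)
After 6 (thin lens f=38): x=6981/5890 (≈1.1852) theta=16897/44764 (≈0.3775)
After 7 (propagate distance d=23): x=2208433/223820 (≈9.8670) theta=16897/44764 (≈0.3775)
After 8 (thin lens f=39): x=2208433/223820 (≈9.8670) theta=543241/4364490 (≈0.1245)
After 9 (propagate distance d=16 (to screen)): x=103512599/8728980 (≈11.8585) theta=543241/4364490 (≈0.1245)
Rounded to 4 decimal places: x = 11.8585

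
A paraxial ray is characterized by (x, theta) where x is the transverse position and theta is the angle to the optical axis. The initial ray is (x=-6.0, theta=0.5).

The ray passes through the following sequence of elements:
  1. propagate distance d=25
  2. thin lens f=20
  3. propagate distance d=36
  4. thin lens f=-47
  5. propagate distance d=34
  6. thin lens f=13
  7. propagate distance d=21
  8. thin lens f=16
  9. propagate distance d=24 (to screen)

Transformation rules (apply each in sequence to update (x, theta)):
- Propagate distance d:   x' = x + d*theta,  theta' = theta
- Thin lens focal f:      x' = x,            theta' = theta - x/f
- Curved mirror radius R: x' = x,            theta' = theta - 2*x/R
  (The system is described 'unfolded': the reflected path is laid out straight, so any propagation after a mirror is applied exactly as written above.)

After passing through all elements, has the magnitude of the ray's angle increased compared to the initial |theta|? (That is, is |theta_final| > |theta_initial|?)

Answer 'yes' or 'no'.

Initial: x=-6.0000 theta=0.5000
After 1 (propagate distance d=25): x=6.5000 theta=0.5000
After 2 (thin lens f=20): x=6.5000 theta=0.1750
After 3 (propagate distance d=36): x=12.8000 theta=0.1750
After 4 (thin lens f=-47): x=12.8000 theta=841/1880 (≈0.4473)
After 5 (propagate distance d=34): x=26329/940 (≈28.0096) theta=841/1880 (≈0.4473)
After 6 (thin lens f=13): x=26329/940 (≈28.0096) theta=-8345/4888 (≈-1.7072)
After 7 (propagate distance d=21): x=-191671/24440 (≈-7.8425) theta=-8345/4888 (≈-1.7072)
After 8 (thin lens f=16): x=-191671/24440 (≈-7.8425) theta=-475929/391040 (≈-1.2171)
After 9 (propagate distance d=24 (to screen)): x=-1811129/48880 (≈-37.0526) theta=-475929/391040 (≈-1.2171)
|theta_initial|=0.5000 |theta_final|=475929/391040 (≈1.2171) -> increased

Answer: yes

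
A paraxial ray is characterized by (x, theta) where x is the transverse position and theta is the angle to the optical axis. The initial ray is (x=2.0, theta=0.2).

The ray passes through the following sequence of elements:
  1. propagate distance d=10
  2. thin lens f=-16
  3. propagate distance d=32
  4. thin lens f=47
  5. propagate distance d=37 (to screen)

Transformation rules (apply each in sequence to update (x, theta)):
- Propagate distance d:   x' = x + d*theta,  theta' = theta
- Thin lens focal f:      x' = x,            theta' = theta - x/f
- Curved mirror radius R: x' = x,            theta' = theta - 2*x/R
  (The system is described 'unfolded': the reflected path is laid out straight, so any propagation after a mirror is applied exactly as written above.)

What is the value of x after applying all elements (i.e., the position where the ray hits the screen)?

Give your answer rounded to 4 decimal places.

Initial: x=2.0000 theta=0.2000
After 1 (propagate distance d=10): x=4.0000 theta=0.2000
After 2 (thin lens f=-16): x=4.0000 theta=0.4500
After 3 (propagate distance d=32): x=18.4000 theta=0.4500
After 4 (thin lens f=47): x=18.4000 theta=11/188 (≈0.0585)
After 5 (propagate distance d=37 (to screen)): x=19331/940 (≈20.5649) theta=11/188 (≈0.0585)
Rounded to 4 decimal places: x = 20.5649

Answer: 20.5649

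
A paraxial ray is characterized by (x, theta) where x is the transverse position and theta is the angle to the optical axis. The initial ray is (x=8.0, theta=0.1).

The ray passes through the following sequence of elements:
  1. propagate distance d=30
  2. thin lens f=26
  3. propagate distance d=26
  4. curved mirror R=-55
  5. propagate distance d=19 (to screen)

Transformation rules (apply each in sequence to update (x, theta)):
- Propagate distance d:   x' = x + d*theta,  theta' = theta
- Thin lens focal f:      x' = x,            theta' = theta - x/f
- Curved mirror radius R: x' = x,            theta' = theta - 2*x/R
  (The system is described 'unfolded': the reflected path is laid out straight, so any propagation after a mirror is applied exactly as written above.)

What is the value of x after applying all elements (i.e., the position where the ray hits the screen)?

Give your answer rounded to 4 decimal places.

Initial: x=8.0000 theta=0.1000
After 1 (propagate distance d=30): x=11.0000 theta=0.1000
After 2 (thin lens f=26): x=11.0000 theta=-21/65 (≈-0.3231)
After 3 (propagate distance d=26): x=2.6000 theta=-21/65 (≈-0.3231)
After 4 (curved mirror R=-55): x=2.6000 theta=-817/3575 (≈-0.2285)
After 5 (propagate distance d=19 (to screen)): x=-6228/3575 (≈-1.7421) theta=-817/3575 (≈-0.2285)
Rounded to 4 decimal places: x = -1.7421

Answer: -1.7421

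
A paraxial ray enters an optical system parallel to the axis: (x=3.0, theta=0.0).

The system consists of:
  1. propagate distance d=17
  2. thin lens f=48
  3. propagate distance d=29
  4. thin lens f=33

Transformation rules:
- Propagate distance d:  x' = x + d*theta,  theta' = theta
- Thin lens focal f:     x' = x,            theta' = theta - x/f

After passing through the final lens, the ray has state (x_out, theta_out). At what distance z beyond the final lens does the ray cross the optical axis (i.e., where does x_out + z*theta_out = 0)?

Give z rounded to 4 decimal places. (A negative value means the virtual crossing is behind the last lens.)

Initial: x=3.0000 theta=0.0000
After 1 (propagate distance d=17): x=3.0000 theta=0.0000
After 2 (thin lens f=48): x=3.0000 theta=-0.0625
After 3 (propagate distance d=29): x=1.1875 theta=-0.0625
After 4 (thin lens f=33): x=1.1875 theta=-13/132 (≈-0.0985)
z_focus = -x_out/theta_out = -(1.1875)/(-13/132) = 627/52 ≈ 12.0577
Rounded to 4 decimal places: z = 12.0577

Answer: 12.0577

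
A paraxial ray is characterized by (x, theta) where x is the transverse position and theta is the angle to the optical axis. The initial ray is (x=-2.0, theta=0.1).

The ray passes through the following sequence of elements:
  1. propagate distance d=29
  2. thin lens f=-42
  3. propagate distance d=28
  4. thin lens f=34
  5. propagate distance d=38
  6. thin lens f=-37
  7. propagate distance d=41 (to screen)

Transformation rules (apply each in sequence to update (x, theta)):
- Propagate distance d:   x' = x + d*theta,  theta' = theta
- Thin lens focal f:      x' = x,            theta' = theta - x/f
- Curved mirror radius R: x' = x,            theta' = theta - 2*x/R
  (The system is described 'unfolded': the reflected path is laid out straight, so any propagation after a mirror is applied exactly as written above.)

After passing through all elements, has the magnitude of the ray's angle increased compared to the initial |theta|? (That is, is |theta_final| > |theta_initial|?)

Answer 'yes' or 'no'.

Answer: yes

Derivation:
Initial: x=-2.0000 theta=0.1000
After 1 (propagate distance d=29): x=0.9000 theta=0.1000
After 2 (thin lens f=-42): x=0.9000 theta=17/140 (≈0.1214)
After 3 (propagate distance d=28): x=4.3000 theta=17/140 (≈0.1214)
After 4 (thin lens f=34): x=4.3000 theta=-3/595 (≈-0.0050)
After 5 (propagate distance d=38): x=4889/1190 (≈4.1084) theta=-3/595 (≈-0.0050)
After 6 (thin lens f=-37): x=4889/1190 (≈4.1084) theta=4667/44030 (≈0.1060)
After 7 (propagate distance d=41 (to screen)): x=37224/4403 (≈8.4542) theta=4667/44030 (≈0.1060)
|theta_initial|=0.1000 |theta_final|=4667/44030 (≈0.1060) -> increased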